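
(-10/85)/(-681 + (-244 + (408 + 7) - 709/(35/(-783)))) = -70/9134049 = -0.00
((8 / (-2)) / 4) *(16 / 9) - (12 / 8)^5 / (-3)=217 / 288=0.75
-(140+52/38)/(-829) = 0.17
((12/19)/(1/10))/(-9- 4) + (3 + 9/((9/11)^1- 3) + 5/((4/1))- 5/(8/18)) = -22943/1976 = -11.61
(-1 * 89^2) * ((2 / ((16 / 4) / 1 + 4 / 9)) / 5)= -71289 / 100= -712.89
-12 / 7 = -1.71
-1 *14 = -14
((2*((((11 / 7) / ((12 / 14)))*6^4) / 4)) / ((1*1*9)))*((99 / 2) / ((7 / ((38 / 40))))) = 62073 / 70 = 886.76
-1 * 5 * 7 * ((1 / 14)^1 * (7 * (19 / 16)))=-665 / 32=-20.78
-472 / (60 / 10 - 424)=236 / 209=1.13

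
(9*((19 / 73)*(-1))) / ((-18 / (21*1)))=399 / 146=2.73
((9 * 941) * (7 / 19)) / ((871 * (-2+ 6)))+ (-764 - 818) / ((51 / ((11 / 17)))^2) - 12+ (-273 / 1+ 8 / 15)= -70614151999541 / 248794025220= -283.83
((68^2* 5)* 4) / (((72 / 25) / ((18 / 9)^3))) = 2312000 / 9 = 256888.89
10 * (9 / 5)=18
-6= -6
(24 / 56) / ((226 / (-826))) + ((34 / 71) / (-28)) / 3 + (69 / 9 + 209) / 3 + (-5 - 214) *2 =-371353229 / 1010898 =-367.35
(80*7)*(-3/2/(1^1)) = -840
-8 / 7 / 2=-4 / 7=-0.57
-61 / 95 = -0.64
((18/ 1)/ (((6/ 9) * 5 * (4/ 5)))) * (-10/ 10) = -27/ 4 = -6.75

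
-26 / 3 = -8.67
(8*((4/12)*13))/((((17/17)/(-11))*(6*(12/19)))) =-2717/27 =-100.63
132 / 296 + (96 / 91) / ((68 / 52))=11031 / 8806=1.25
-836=-836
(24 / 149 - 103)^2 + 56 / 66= 10576.69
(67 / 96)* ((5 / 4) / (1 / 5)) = 1675 / 384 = 4.36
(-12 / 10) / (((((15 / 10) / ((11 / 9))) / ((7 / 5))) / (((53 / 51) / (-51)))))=16324 / 585225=0.03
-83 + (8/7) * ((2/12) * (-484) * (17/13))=-55571/273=-203.56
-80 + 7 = -73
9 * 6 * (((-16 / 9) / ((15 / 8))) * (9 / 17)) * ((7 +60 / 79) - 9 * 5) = 1009.44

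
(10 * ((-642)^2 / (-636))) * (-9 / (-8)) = -1545615 / 212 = -7290.64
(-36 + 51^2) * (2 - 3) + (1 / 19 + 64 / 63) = -3069026 / 1197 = -2563.93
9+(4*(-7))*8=-215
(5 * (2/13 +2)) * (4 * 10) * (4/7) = 3200/13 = 246.15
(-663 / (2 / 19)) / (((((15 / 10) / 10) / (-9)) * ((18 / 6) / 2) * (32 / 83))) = 653469.38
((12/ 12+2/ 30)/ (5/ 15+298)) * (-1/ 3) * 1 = -16/ 13425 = -0.00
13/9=1.44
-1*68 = -68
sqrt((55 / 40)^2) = 11 / 8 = 1.38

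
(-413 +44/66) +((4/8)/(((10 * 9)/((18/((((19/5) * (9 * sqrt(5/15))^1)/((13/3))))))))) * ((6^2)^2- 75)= -1237/3 +5291 * sqrt(3)/342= -385.54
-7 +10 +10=13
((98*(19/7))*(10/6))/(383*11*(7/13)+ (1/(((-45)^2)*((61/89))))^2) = 43969696509375/224993115104924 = 0.20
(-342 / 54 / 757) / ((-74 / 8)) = 76 / 84027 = 0.00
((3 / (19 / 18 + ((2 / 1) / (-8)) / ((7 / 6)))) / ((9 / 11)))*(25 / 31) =5775 / 1643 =3.51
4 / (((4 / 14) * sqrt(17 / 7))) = 14 * sqrt(119) / 17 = 8.98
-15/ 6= -5/ 2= -2.50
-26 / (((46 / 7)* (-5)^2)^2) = -637 / 661250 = -0.00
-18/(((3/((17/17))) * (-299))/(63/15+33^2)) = 32796/1495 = 21.94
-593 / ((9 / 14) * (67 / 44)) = -365288 / 603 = -605.78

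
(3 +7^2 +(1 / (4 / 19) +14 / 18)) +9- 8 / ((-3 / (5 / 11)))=26825 / 396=67.74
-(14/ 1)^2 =-196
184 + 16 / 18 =1664 / 9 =184.89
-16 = -16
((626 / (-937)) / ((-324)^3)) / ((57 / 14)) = 2191 / 454139717904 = 0.00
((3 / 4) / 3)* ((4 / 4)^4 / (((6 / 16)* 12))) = 1 / 18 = 0.06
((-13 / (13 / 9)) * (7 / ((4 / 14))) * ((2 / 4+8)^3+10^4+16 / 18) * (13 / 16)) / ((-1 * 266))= 69549571 / 9728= 7149.42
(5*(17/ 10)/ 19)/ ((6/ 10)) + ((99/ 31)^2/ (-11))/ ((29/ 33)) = -983077/ 3177066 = -0.31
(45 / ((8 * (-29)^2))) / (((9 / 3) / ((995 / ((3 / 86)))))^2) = 9152781125 / 15138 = 604622.88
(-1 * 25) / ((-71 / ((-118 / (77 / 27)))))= -79650 / 5467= -14.57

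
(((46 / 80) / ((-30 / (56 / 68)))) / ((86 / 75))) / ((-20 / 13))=0.01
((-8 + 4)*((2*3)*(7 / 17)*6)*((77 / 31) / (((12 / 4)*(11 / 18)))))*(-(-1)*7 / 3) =-98784 / 527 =-187.45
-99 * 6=-594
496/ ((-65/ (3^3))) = -13392/ 65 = -206.03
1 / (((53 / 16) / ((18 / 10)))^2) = 20736 / 70225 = 0.30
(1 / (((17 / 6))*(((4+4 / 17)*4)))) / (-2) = -1 / 96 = -0.01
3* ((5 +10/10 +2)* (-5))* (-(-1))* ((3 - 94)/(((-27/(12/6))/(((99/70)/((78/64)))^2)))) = -495616/455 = -1089.27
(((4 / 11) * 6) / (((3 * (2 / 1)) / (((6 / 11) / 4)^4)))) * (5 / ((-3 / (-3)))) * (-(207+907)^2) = -125650845 / 161051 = -780.19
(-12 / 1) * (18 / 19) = -216 / 19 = -11.37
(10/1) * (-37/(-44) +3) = 845/22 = 38.41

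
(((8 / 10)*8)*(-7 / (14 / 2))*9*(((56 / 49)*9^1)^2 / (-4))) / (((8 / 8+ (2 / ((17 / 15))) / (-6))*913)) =528768 / 223685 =2.36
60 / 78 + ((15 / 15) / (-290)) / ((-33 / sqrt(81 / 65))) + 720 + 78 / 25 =3 * sqrt(65) / 207350 + 235264 / 325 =723.89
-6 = -6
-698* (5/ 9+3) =-22336/ 9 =-2481.78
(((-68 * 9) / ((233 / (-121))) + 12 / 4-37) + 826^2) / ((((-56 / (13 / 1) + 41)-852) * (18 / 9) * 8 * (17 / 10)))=-1722894745 / 55976852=-30.78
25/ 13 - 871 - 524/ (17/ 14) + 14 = -284340/ 221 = -1286.61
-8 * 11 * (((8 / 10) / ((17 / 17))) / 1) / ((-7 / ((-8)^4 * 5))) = 1441792 / 7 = 205970.29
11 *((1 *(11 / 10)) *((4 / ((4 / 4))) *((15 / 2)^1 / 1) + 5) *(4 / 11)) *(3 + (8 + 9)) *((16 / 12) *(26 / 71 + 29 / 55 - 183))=-53097408 / 71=-747850.82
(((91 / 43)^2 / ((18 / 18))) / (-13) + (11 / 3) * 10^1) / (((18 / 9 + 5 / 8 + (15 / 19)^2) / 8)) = 4654970816 / 52036407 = 89.46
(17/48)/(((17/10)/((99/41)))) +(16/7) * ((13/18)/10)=69031/103320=0.67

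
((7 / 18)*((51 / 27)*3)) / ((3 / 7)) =833 / 162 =5.14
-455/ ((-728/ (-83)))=-415/ 8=-51.88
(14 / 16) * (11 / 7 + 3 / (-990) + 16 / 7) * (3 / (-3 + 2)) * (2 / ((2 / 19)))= -169157 / 880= -192.22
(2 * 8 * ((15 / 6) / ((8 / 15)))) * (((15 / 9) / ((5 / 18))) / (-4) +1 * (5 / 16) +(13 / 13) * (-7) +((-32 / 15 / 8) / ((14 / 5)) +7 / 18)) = -198925 / 336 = -592.04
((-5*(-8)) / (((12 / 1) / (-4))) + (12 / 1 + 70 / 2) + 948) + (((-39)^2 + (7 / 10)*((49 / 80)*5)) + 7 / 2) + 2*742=1916309 / 480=3992.31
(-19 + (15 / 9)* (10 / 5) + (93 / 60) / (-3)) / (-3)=971 / 180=5.39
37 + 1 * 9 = 46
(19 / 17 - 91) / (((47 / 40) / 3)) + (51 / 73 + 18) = -12294645 / 58327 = -210.79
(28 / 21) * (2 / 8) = 0.33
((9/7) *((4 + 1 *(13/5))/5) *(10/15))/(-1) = -198/175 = -1.13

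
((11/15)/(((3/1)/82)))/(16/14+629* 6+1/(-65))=7462/1405377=0.01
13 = 13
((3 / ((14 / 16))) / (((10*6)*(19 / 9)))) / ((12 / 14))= 3 / 95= 0.03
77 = 77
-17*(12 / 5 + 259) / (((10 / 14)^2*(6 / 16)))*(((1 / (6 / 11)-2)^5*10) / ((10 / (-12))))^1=-1088731 / 30375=-35.84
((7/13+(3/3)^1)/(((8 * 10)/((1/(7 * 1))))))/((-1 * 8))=-1/2912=-0.00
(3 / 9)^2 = 1 / 9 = 0.11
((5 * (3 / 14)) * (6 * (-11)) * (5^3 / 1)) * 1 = -61875 / 7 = -8839.29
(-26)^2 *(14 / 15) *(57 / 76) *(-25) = -11830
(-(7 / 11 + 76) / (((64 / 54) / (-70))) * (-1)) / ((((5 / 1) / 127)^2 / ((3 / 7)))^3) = -2578561112103380883 / 26950000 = -95679447573.41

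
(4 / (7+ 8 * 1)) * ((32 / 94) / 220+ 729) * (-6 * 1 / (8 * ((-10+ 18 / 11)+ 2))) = 22.91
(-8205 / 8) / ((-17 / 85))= 41025 / 8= 5128.12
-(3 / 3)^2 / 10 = -1 / 10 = -0.10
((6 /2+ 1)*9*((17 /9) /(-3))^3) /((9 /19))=-373388 /19683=-18.97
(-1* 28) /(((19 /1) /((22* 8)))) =-4928 /19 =-259.37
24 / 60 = 2 / 5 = 0.40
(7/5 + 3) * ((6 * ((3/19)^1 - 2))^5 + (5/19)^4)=-1797004387750/2476099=-725740.12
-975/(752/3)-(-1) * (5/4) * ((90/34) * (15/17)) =-210825/217328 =-0.97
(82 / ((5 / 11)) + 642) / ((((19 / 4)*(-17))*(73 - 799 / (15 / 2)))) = 49344 / 162469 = 0.30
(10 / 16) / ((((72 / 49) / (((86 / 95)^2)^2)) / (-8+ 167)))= 8878626197 / 195481500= 45.42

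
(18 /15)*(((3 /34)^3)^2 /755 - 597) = -2088892255335093 /2915818335200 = -716.40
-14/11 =-1.27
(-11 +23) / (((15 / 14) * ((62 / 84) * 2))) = 7.59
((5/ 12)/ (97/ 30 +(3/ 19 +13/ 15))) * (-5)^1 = -2375/ 4854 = -0.49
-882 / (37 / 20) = -17640 / 37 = -476.76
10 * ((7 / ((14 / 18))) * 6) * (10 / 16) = 675 / 2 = 337.50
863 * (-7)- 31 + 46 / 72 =-6071.36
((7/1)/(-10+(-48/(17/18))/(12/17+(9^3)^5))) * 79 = -55.30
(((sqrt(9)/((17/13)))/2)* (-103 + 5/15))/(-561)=182/867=0.21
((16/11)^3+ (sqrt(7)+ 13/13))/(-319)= -5427/424589 - sqrt(7)/319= -0.02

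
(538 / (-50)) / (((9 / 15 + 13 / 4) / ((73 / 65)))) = -78548 / 25025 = -3.14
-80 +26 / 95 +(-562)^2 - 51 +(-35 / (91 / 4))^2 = 315715.64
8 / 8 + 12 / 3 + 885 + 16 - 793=113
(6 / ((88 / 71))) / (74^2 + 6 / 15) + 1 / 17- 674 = -13803467151 / 20481736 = -673.94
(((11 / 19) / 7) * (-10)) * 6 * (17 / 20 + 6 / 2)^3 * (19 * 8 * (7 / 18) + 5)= -413944993 / 22800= -18155.48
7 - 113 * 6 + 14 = -657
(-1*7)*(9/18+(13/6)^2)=-1309/36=-36.36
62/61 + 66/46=3439/1403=2.45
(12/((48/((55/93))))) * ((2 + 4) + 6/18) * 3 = 1045/372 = 2.81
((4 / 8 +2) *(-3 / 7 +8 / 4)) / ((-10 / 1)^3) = -0.00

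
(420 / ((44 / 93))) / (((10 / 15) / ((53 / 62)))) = 50085 / 44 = 1138.30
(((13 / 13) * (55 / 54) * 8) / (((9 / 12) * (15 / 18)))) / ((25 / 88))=30976 / 675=45.89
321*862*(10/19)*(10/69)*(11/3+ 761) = 21158479600/1311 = 16139191.15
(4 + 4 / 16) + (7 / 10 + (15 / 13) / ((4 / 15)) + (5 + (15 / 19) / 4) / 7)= 346471 / 34580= 10.02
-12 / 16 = -3 / 4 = -0.75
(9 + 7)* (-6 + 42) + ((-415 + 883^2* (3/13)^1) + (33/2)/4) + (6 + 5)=18730853/104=180104.36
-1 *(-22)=22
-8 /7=-1.14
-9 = -9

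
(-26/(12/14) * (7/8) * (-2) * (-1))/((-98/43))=559/24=23.29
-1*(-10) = 10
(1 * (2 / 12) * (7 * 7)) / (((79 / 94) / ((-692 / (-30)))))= 796838 / 3555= 224.15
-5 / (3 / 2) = -10 / 3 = -3.33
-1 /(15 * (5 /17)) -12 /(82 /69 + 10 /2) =-69359 /32025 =-2.17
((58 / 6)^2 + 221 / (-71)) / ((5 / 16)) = 289.06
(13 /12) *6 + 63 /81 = 131 /18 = 7.28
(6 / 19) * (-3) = -18 / 19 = -0.95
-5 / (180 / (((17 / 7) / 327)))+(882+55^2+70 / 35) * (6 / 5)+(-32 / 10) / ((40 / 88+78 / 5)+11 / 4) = 380728743727 / 81167940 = 4690.63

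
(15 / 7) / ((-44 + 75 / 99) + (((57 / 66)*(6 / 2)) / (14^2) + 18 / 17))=-471240 / 9273773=-0.05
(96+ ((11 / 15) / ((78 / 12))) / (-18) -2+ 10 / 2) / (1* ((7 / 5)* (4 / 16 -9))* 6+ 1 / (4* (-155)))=-21543016 / 15995421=-1.35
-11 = -11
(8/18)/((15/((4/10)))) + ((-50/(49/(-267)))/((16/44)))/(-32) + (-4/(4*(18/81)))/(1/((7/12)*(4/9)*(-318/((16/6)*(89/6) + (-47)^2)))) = -2902064033/124891200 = -23.24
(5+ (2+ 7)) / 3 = 14 / 3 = 4.67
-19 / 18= -1.06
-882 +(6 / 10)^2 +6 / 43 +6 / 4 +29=-1829651 / 2150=-851.00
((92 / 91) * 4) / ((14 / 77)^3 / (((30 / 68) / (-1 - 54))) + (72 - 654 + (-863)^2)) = 133584 / 24582704419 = 0.00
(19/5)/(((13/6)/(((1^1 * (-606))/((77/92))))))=-6355728/5005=-1269.88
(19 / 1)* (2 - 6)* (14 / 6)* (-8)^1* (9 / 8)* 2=3192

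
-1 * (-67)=67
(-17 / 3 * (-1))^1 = 17 / 3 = 5.67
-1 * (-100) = 100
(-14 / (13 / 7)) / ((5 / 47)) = -4606 / 65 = -70.86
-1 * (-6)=6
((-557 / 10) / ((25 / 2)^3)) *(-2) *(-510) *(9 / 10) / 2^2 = -511326 / 78125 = -6.54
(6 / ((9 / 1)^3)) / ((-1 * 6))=-1 / 729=-0.00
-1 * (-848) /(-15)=-848 /15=-56.53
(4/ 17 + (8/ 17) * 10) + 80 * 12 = 16404/ 17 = 964.94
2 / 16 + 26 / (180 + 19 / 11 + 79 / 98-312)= -0.08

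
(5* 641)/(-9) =-3205/9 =-356.11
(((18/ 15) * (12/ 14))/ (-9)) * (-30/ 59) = 24/ 413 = 0.06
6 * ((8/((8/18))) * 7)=756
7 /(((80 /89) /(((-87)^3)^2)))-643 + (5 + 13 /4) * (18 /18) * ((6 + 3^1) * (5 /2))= 270149123192017 /80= 3376864039900.21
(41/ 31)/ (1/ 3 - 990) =-123/ 92039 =-0.00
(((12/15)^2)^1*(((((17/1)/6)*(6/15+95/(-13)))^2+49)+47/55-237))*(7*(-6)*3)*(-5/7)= 11284.40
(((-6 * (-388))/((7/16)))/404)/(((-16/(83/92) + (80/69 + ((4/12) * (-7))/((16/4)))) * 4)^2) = 0.00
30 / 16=15 / 8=1.88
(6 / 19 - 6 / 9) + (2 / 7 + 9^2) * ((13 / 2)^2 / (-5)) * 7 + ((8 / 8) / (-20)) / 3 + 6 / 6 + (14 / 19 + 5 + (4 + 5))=-1365914 / 285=-4792.68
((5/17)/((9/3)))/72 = 5/3672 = 0.00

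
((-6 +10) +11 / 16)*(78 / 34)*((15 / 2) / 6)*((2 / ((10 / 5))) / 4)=14625 / 4352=3.36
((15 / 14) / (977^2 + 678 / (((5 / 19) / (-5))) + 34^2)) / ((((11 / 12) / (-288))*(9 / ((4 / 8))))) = -1440 / 72595831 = -0.00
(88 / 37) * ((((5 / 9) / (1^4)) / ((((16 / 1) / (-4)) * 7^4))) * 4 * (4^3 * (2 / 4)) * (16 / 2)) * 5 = -563200 / 799533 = -0.70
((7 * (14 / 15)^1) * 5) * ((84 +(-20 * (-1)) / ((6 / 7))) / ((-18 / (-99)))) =173558 / 9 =19284.22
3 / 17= 0.18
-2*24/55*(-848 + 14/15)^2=-2583078976/4125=-626200.96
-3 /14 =-0.21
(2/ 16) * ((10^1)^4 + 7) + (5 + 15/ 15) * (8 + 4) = 10583/ 8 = 1322.88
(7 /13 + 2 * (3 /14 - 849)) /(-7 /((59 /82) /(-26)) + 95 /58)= -528459460 /79278927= -6.67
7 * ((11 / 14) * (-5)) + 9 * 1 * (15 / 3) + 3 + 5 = 51 / 2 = 25.50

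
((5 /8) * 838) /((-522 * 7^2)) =-2095 /102312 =-0.02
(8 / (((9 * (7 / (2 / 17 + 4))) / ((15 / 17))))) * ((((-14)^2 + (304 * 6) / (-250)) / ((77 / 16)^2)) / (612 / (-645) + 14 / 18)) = -12463521792 / 567162211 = -21.98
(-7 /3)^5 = -16807 /243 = -69.16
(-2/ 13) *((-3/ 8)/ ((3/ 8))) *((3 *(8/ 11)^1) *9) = 432/ 143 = 3.02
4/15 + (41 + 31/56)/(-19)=-30649/15960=-1.92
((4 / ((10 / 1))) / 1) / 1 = 2 / 5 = 0.40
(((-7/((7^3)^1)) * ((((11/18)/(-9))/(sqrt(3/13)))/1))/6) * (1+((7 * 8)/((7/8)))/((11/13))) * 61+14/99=14/99+17141 * sqrt(39)/47628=2.39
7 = 7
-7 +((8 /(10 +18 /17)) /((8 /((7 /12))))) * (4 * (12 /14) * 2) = -312 /47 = -6.64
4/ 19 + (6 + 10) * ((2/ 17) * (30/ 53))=21844/ 17119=1.28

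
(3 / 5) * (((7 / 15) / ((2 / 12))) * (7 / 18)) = 49 / 75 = 0.65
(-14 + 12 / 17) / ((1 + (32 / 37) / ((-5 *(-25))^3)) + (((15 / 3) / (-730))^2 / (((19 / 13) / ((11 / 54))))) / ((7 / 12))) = -208357946507812500 / 15673125496789169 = -13.29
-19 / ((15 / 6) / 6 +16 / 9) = -684 / 79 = -8.66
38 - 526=-488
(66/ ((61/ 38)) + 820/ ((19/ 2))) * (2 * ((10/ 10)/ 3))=295384/ 3477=84.95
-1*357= -357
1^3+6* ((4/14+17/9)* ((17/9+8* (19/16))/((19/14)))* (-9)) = -56113/57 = -984.44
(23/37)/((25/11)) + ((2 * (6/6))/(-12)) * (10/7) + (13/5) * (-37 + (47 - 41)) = -1564967/19425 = -80.56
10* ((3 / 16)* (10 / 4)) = 75 / 16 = 4.69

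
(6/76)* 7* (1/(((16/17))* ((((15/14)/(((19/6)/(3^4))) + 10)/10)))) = 2499/15920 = 0.16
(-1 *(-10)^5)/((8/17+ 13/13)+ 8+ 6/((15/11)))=8500000/1179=7209.50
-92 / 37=-2.49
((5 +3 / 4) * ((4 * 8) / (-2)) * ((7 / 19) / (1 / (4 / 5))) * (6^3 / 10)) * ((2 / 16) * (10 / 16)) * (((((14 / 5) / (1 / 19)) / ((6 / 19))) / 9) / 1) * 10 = -42826 / 5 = -8565.20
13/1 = 13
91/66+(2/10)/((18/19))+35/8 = 23621/3960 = 5.96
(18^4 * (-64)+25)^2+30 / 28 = 631923916354109 / 14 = 45137422596722.07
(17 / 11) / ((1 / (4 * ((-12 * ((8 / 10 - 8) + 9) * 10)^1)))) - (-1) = -14677 / 11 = -1334.27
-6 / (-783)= 2 / 261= 0.01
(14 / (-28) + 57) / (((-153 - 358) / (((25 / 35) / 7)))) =-565 / 50078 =-0.01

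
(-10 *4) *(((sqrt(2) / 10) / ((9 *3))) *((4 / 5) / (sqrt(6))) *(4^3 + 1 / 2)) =-344 *sqrt(3) / 135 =-4.41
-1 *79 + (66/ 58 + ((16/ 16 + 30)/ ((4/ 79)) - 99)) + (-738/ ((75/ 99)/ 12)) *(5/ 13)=-30617943/ 7540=-4060.74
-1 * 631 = -631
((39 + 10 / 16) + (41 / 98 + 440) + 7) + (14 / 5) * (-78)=526541 / 1960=268.64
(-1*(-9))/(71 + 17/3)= 27/230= 0.12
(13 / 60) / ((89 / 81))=351 / 1780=0.20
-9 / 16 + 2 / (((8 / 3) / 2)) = 15 / 16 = 0.94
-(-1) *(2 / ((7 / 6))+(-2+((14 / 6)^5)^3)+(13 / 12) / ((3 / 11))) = 132933203404471 / 401769396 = 330869.41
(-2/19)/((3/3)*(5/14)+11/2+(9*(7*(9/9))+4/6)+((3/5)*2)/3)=-105/69749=-0.00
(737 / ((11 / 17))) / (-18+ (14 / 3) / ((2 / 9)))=1139 / 3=379.67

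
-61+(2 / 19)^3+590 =3628419 / 6859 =529.00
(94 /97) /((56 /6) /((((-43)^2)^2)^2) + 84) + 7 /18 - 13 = -16199004034335152861 /1285678654135567020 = -12.60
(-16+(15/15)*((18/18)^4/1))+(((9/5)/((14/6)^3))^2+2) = -38176876/2941225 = -12.98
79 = 79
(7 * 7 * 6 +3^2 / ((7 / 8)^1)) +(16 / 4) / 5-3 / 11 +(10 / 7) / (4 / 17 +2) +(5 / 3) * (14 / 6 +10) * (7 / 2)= 49691801 / 131670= 377.40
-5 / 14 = -0.36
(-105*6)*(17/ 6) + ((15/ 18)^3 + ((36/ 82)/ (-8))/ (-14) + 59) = -53481037/ 30996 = -1725.42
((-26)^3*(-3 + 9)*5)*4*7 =-14763840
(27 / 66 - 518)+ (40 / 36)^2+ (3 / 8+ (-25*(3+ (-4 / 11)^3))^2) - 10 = 5648190001055 / 1147971528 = 4920.15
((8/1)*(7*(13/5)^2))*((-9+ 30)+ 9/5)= 1078896/125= 8631.17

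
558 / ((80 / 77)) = 537.08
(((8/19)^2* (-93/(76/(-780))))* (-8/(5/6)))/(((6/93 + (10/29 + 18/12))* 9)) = -2225952768/23546947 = -94.53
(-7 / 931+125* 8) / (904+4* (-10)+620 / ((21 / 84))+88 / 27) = 3590973 / 12020008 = 0.30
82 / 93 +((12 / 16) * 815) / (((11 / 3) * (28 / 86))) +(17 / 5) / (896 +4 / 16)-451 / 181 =31623030973843 / 61955539800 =510.41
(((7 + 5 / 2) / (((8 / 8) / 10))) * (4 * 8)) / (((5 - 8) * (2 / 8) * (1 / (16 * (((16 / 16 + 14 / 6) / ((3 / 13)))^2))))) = -3288064000 / 243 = -13531127.57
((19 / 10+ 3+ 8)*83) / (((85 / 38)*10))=203433 / 4250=47.87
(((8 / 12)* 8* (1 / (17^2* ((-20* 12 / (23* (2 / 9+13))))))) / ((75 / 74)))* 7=-83398 / 516375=-0.16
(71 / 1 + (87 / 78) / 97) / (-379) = -179091 / 955838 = -0.19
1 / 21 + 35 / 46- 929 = -928.19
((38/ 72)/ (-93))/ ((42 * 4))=-19/ 562464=-0.00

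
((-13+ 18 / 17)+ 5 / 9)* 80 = -910.85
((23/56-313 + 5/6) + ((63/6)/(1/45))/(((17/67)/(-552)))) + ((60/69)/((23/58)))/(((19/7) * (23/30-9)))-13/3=-2430208370222729/2363432344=-1028253.83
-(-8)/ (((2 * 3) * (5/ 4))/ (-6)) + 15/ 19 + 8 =227/ 95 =2.39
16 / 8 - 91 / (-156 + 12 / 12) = 401 / 155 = 2.59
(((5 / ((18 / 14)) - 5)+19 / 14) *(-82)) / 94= -1271 / 5922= -0.21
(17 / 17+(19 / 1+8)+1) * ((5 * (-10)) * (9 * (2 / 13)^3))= -104400 / 2197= -47.52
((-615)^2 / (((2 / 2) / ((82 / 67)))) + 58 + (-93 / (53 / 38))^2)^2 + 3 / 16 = 123811875571654726454443 / 566725907344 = 218468705889.78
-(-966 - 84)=1050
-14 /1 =-14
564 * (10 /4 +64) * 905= 33942930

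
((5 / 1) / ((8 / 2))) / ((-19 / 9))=-45 / 76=-0.59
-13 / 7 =-1.86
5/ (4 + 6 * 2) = 5/ 16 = 0.31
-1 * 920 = -920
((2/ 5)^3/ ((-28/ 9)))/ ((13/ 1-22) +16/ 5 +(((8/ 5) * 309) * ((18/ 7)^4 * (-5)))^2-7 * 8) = -4941258/ 2805858267174453425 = -0.00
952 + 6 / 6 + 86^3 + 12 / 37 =23569345 / 37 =637009.32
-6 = -6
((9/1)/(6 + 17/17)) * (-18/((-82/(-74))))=-20.89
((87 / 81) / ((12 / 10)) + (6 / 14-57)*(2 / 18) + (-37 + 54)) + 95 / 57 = 15055 / 1134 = 13.28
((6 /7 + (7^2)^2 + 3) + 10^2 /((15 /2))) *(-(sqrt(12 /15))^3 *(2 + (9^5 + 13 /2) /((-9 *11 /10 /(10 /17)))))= 6068119.37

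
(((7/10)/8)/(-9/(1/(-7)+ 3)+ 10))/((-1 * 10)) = -7/5480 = -0.00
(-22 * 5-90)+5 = -195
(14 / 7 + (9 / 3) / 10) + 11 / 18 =2.91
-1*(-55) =55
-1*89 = -89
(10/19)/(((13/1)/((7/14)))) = 5/247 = 0.02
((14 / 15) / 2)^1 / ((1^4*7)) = 1 / 15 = 0.07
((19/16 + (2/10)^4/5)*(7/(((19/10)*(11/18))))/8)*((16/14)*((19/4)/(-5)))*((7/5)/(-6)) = 0.23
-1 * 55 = -55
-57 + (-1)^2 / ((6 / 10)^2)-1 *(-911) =7711 / 9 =856.78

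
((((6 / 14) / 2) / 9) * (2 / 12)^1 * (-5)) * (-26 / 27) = 65 / 3402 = 0.02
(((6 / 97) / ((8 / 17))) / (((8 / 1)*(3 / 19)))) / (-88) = -323 / 273152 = -0.00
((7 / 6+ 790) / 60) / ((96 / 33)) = 52217 / 11520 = 4.53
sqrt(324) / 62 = 0.29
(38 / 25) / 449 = 38 / 11225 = 0.00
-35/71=-0.49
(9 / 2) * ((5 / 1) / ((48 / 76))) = 285 / 8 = 35.62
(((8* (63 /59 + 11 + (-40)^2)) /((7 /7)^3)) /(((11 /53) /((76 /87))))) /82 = 510814848 /771661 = 661.97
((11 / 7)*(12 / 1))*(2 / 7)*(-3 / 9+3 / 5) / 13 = 352 / 3185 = 0.11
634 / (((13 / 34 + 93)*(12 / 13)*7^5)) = 70057 / 160086675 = 0.00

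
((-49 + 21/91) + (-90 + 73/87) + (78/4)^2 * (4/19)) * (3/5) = -248746/7163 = -34.73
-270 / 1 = -270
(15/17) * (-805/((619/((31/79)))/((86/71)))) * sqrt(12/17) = -64383900 * sqrt(51)/1003399619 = -0.46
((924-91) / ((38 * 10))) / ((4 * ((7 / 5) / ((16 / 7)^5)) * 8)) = 139264 / 45619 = 3.05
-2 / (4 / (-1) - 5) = 2 / 9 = 0.22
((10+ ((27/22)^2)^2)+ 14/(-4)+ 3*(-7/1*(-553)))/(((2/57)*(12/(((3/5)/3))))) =51726911627/9370240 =5520.34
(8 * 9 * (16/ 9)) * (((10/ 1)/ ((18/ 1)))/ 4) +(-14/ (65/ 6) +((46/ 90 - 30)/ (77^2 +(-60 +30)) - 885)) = -599437414/ 690183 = -868.52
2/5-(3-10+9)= -8/5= -1.60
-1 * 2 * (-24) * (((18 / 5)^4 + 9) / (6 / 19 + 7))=100868112 / 86875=1161.07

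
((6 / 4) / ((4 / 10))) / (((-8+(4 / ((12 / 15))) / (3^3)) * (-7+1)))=135 / 1688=0.08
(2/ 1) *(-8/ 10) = -8/ 5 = -1.60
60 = 60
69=69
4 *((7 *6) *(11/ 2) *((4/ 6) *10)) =6160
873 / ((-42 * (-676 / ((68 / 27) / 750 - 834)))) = -102386119 / 3992625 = -25.64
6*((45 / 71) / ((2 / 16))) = 2160 / 71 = 30.42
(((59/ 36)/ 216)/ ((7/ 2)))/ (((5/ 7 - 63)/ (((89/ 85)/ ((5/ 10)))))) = -5251/ 72044640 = -0.00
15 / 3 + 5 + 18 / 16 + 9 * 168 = 1523.12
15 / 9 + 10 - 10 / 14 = 230 / 21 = 10.95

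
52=52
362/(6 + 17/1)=362/23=15.74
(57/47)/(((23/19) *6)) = 361/2162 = 0.17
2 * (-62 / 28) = -31 / 7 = -4.43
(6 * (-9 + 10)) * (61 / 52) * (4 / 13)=366 / 169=2.17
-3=-3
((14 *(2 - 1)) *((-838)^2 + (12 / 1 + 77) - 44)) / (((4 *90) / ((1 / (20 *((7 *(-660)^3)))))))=-702289 / 1034985600000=-0.00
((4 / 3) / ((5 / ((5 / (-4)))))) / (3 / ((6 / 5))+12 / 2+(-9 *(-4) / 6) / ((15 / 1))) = -10 / 267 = -0.04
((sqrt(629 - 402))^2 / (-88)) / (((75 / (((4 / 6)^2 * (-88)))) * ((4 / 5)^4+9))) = 22700 / 158787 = 0.14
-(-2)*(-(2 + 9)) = -22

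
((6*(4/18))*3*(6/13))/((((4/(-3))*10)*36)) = -1/260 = -0.00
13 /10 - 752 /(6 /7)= -26281 /30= -876.03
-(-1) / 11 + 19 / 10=1.99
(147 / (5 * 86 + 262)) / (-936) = -49 / 215904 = -0.00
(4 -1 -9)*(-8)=48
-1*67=-67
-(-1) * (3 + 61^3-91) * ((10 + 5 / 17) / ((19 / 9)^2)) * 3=9648624825 / 6137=1572205.45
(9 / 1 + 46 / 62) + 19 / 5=2099 / 155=13.54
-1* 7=-7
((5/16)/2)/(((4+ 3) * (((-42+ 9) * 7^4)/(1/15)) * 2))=-1/106489152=-0.00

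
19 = 19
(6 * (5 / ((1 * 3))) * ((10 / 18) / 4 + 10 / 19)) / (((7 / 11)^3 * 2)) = 432575 / 33516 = 12.91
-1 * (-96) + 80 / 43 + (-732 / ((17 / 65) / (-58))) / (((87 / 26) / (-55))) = -1950391264 / 731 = -2668113.90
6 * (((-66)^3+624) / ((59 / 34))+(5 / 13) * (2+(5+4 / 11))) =-8368486614 / 8437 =-991879.41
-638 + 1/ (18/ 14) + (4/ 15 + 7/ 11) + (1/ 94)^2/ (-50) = -27831456179/ 43738200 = -636.32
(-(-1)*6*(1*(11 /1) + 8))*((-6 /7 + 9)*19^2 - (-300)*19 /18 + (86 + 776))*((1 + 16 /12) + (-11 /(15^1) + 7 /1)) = 141313222 /35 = 4037520.63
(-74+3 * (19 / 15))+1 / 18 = -6313 / 90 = -70.14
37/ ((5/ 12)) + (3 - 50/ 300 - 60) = 949/ 30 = 31.63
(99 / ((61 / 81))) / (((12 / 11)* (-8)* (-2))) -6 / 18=84305 / 11712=7.20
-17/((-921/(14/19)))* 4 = 952/17499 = 0.05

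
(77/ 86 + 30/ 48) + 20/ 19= 16817/ 6536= 2.57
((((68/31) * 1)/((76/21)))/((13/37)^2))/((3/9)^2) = 4398597/99541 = 44.19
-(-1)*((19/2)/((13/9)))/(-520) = -171/13520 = -0.01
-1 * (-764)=764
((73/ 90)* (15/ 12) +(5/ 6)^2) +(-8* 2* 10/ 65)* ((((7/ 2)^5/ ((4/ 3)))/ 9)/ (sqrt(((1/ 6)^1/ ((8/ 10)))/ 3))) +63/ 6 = 293/ 24 -16807* sqrt(10)/ 130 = -396.63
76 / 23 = 3.30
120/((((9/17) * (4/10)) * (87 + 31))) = 850/177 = 4.80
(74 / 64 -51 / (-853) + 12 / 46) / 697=22615 / 10672736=0.00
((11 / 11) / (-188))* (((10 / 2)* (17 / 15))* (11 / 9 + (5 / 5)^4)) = -85 / 1269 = -0.07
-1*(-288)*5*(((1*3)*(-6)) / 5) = -5184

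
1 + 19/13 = 32/13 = 2.46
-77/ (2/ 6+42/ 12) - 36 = -1290/ 23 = -56.09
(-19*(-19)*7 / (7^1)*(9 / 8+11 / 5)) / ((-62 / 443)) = -21269759 / 2480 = -8576.52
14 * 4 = 56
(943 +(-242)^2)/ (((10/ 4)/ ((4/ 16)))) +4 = 59547/ 10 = 5954.70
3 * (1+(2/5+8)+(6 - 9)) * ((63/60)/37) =504/925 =0.54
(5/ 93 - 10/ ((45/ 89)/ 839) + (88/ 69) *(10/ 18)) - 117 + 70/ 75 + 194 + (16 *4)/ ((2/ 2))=-1583477522/ 96255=-16450.86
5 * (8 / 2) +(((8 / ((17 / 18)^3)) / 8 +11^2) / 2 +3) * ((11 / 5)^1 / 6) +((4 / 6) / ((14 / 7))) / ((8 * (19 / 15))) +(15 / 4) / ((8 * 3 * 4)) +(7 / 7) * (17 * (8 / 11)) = 110278280059 / 1971488640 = 55.94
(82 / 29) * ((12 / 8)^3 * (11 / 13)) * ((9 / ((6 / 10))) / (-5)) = -36531 / 1508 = -24.22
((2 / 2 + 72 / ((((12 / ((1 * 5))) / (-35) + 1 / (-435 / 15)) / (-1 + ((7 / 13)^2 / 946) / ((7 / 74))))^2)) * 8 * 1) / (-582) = -47098372624165346404 / 508618388375130891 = -92.60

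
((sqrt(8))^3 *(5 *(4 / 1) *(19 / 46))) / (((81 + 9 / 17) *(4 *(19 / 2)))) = 680 *sqrt(2) / 15939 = 0.06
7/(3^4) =7/81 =0.09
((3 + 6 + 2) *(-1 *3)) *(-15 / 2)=495 / 2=247.50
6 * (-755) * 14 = -63420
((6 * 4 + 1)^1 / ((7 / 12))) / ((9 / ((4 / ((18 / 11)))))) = 2200 / 189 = 11.64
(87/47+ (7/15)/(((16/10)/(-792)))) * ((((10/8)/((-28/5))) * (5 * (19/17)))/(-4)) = -12789375/178976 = -71.46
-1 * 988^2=-976144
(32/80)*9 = 18/5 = 3.60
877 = 877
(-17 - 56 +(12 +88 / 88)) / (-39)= 20 / 13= 1.54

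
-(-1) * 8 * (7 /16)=7 /2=3.50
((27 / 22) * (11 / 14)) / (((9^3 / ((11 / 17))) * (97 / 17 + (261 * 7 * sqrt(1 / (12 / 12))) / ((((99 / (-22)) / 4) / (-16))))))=11 / 334019700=0.00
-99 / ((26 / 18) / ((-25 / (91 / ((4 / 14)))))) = 5.38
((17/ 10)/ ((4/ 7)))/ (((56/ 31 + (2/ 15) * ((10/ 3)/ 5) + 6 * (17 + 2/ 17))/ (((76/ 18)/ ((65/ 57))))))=9702597/ 92137240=0.11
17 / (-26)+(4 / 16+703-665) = 1955 / 52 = 37.60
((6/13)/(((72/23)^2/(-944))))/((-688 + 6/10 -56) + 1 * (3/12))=312110/5216913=0.06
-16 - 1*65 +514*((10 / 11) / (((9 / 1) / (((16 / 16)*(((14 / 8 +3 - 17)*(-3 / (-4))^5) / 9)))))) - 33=-1472991 / 11264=-130.77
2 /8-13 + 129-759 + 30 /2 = -2511 /4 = -627.75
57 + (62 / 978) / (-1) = 27842 / 489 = 56.94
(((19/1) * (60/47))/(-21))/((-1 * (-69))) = -0.02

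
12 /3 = 4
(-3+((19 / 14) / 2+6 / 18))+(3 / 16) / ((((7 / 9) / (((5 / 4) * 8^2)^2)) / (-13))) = -1684967 / 84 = -20059.13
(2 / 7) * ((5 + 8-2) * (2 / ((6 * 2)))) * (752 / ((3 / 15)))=41360 / 21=1969.52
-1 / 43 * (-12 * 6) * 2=3.35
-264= -264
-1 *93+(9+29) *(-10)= -473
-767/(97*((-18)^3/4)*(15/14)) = 5369/1060695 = 0.01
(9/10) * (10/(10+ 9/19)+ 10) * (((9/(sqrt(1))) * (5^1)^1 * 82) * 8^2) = 2328371.46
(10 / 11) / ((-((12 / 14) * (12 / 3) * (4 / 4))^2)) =-0.08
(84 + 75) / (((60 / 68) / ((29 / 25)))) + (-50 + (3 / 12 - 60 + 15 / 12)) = 25133 / 250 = 100.53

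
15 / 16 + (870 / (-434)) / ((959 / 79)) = 2571705 / 3329648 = 0.77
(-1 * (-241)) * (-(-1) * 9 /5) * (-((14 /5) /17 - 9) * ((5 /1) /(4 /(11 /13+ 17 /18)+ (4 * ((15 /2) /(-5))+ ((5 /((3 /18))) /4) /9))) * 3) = -12285307098 /626705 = -19603.01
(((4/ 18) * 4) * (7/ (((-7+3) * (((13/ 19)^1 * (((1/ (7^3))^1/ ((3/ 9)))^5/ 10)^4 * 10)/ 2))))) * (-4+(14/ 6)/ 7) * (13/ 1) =2972943929048275933865445332660770968372286839340277852000/ 94143178827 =31578962661877356769206060000000000000000000000.00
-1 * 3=-3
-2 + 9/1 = 7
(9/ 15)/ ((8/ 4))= 0.30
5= 5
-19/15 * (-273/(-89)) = -3.89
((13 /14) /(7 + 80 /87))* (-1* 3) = -261 /742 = -0.35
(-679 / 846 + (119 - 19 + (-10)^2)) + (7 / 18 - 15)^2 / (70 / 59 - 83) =14450309969 / 73505556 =196.59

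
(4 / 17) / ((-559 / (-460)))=1840 / 9503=0.19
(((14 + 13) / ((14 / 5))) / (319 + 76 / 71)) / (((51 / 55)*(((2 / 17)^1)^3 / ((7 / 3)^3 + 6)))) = 1128545 / 3024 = 373.20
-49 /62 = -0.79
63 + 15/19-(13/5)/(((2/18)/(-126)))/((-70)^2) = 2141007/33250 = 64.39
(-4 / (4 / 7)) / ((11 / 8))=-5.09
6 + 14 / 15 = 104 / 15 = 6.93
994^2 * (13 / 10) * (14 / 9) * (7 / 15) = 629378932 / 675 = 932413.23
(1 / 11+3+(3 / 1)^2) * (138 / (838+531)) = 1.22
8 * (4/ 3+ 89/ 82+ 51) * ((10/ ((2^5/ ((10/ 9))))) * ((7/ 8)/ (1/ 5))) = 11498375/ 17712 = 649.19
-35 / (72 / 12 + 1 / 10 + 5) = -350 / 111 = -3.15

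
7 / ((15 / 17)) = 119 / 15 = 7.93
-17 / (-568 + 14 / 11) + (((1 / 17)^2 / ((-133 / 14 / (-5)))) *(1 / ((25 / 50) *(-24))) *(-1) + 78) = 445173624 / 5705149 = 78.03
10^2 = 100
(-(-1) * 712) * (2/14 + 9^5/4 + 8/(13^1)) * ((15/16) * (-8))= -7173936225/91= -78834464.01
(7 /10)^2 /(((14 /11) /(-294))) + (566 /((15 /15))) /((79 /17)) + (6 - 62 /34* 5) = 737283 /134300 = 5.49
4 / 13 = 0.31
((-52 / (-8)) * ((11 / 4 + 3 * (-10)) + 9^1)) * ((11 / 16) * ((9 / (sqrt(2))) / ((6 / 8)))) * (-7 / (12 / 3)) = 219219 * sqrt(2) / 256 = 1211.03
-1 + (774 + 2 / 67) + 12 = 52597 / 67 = 785.03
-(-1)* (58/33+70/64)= 3011/1056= 2.85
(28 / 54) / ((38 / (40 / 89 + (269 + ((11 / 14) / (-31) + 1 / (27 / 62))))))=283377737 / 76429818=3.71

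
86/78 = 43/39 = 1.10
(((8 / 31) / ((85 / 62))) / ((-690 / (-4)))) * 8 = 0.01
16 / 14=8 / 7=1.14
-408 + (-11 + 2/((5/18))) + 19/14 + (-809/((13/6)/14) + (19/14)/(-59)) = -151348096/26845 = -5637.85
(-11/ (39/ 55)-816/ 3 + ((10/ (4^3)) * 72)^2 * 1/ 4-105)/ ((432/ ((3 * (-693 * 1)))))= 69356749/ 39936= 1736.70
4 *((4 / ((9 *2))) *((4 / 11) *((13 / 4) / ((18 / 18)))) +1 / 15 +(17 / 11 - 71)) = -136868 / 495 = -276.50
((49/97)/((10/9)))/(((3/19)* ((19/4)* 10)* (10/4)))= 294/12125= 0.02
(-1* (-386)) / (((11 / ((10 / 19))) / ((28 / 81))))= 108080 / 16929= 6.38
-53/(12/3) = -53/4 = -13.25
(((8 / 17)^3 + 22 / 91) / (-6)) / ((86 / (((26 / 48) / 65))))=-77339 / 13841689680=-0.00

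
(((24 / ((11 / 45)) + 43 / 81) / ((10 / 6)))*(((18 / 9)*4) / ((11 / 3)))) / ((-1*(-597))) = 703624 / 3250665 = 0.22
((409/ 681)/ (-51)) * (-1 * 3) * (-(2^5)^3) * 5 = -67010560/ 11577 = -5788.25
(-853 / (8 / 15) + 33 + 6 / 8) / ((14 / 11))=-137775 / 112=-1230.13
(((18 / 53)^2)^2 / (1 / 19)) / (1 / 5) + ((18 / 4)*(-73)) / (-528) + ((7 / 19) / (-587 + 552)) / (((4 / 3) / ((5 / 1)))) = 97446755817 / 52771536928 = 1.85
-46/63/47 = -46/2961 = -0.02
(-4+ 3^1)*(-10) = 10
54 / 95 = 0.57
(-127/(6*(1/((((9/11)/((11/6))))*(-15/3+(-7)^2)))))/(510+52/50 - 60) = -28575/31009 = -0.92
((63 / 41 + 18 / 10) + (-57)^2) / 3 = 222243 / 205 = 1084.11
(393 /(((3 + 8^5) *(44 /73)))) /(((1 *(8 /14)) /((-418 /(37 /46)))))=-87759651 /4850108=-18.09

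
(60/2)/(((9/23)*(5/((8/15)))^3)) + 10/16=1454041/2025000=0.72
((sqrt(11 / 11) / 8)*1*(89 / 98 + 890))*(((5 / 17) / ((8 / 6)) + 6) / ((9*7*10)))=4103523 / 3731840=1.10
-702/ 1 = -702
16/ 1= 16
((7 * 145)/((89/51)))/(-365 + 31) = -51765/29726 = -1.74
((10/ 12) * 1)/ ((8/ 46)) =115/ 24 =4.79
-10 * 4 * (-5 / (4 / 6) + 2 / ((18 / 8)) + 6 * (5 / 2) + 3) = -4100 / 9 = -455.56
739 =739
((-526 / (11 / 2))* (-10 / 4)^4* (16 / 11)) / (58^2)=-164375 / 101761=-1.62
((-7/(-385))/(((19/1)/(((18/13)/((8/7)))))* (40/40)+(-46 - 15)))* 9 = -567/157025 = -0.00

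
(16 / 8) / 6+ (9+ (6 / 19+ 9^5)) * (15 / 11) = 50495069 / 627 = 80534.40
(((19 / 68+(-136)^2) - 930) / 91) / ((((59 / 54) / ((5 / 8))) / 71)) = 11449349595 / 1460368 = 7840.04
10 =10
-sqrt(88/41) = -1.47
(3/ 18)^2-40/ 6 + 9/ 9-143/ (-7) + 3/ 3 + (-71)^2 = 1274311/ 252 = 5056.79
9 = 9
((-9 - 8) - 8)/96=-25/96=-0.26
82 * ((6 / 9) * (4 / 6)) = 328 / 9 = 36.44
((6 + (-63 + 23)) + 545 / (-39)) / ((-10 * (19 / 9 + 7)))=5613 / 10660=0.53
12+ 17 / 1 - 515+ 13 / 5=-2417 / 5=-483.40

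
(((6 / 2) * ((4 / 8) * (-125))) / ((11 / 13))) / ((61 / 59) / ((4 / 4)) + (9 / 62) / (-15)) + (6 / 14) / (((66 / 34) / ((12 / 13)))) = -311779161 / 1442441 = -216.15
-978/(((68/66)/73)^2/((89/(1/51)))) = -757693777203/34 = -22285111094.21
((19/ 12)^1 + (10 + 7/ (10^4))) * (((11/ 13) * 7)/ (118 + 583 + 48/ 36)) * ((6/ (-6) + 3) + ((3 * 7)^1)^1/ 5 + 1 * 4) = 1.00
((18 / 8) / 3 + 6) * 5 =135 / 4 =33.75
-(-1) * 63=63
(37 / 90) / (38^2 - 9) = 37 / 129150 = 0.00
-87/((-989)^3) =87/967361669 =0.00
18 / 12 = 3 / 2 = 1.50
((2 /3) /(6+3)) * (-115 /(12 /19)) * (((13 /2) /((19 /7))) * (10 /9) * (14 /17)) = -366275 /12393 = -29.55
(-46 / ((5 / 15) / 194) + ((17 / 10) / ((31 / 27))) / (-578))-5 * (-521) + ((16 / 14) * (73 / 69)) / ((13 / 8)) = -1599338936873 / 66180660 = -24166.26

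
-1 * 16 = -16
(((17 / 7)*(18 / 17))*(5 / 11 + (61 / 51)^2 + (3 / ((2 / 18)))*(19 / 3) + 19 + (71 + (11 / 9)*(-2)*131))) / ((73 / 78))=-36559068 / 232067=-157.54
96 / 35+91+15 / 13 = 43178 / 455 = 94.90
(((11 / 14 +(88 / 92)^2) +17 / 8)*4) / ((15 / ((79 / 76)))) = 2984383 / 2814280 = 1.06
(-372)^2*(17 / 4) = 588132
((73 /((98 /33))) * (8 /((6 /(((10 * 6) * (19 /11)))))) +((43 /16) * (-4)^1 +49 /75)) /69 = 49783579 /1014300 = 49.08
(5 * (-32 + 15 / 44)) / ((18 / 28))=-246.24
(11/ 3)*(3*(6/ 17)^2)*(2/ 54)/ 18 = 22/ 7803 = 0.00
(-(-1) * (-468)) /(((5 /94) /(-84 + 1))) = 3651336 /5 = 730267.20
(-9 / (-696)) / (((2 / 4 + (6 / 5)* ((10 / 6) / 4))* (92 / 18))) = 27 / 10672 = 0.00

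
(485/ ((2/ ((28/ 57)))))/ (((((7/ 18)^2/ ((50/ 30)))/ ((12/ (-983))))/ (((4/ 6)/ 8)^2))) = -14550/ 130739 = -0.11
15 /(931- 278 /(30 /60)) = 1 /25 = 0.04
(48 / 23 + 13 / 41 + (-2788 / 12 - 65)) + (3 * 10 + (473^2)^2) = 141604647783104 / 2829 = 50054665176.07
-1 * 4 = -4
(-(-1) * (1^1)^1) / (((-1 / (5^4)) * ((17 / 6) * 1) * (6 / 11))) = -6875 / 17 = -404.41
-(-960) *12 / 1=11520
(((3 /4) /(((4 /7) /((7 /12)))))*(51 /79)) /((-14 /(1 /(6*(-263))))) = 119 /5318912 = 0.00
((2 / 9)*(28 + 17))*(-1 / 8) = -5 / 4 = -1.25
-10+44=34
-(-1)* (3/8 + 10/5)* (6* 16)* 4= 912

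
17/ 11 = 1.55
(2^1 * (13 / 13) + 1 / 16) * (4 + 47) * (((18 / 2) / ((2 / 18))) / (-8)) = -136323 / 128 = -1065.02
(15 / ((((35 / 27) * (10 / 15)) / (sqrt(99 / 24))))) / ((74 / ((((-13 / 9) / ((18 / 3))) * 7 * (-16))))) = 117 * sqrt(66) / 74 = 12.84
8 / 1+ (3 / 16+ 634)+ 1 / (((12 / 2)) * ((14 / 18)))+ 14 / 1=73517 / 112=656.40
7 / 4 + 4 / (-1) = -9 / 4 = -2.25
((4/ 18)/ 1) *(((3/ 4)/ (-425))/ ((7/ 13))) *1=-13/ 17850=-0.00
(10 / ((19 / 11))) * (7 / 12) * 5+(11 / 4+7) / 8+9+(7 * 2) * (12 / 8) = 48.10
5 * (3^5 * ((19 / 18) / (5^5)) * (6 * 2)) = 3078 / 625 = 4.92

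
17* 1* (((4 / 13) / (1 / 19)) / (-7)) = -1292 / 91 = -14.20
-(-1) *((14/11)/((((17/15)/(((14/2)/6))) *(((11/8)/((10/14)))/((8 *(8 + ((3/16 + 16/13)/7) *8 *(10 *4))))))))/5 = 2120960/26741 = 79.31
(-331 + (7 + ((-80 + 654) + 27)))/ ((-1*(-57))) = 277/ 57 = 4.86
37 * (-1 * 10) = -370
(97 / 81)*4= 388 / 81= 4.79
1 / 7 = 0.14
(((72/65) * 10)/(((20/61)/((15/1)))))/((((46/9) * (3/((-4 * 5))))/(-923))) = 14032440/23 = 610106.09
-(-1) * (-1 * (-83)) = 83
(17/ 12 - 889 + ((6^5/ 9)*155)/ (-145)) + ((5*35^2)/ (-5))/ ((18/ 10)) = -2491.73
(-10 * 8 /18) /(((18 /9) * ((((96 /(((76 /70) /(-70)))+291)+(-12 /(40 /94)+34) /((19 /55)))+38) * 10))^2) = -361 /1109489481000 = -0.00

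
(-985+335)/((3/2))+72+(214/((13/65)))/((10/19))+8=1679.67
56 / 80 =7 / 10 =0.70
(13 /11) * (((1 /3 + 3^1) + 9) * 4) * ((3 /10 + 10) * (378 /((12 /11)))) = 1040403 /5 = 208080.60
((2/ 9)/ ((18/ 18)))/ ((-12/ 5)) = -5/ 54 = -0.09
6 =6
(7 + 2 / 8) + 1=33 / 4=8.25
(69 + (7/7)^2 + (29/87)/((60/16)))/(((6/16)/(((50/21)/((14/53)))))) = 6686480/3969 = 1684.68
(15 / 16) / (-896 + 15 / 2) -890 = -890.00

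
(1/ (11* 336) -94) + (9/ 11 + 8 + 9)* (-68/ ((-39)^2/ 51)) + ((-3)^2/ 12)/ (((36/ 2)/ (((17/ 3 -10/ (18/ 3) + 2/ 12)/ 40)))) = -2018118911/ 14990976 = -134.62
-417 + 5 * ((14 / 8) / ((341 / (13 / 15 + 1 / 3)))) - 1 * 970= -945913 / 682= -1386.97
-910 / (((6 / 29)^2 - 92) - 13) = 765310 / 88269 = 8.67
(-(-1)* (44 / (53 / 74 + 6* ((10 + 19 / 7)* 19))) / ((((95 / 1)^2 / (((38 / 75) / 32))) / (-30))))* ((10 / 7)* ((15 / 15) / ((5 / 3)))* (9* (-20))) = 87912 / 356808125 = 0.00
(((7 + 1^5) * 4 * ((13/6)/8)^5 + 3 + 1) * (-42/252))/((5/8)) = -32221789/29859840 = -1.08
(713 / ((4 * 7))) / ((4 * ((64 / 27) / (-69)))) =-1328319 / 7168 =-185.31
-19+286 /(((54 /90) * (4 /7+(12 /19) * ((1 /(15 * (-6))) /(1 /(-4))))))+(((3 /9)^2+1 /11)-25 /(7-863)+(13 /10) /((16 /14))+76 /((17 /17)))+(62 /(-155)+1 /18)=5542839077 /6497040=853.13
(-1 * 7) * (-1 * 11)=77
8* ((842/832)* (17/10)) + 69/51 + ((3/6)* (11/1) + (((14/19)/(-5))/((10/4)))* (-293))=31818327/839800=37.89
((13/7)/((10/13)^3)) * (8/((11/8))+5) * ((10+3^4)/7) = 573.82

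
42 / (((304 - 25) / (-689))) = -9646 / 93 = -103.72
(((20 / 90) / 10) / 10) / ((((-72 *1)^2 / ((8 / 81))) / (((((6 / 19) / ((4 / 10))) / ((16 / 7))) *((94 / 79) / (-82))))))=-329 / 1550478723840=-0.00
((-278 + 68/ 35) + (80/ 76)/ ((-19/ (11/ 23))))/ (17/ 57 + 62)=-240693858/ 54312545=-4.43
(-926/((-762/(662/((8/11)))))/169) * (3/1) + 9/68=19.77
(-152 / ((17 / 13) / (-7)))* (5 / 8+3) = 2949.47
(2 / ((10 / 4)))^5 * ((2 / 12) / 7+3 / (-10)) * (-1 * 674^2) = 13490180096 / 328125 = 41112.93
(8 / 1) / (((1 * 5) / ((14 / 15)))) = 1.49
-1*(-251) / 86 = 251 / 86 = 2.92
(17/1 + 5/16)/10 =277/160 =1.73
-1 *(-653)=653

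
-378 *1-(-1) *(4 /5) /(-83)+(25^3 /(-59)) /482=-4467667187 /11801770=-378.56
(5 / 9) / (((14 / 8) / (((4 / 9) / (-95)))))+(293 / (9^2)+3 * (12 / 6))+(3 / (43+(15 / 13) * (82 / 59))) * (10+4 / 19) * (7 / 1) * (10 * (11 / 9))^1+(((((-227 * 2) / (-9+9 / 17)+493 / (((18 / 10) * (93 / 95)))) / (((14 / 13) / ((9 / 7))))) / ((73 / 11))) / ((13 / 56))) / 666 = 68.76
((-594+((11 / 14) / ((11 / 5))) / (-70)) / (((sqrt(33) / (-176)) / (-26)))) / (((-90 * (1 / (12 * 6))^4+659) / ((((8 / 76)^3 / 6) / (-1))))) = 8034420326400 * sqrt(33) / 330673792164793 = 0.14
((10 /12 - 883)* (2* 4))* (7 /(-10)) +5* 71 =79427 /15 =5295.13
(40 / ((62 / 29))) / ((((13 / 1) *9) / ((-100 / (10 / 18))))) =-11600 / 403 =-28.78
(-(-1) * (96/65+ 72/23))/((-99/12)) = -9184/16445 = -0.56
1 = 1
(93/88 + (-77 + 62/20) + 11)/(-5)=27211/2200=12.37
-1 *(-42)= 42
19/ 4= 4.75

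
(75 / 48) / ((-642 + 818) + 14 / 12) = 75 / 8504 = 0.01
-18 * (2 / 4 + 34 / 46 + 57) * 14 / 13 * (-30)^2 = -1016048.83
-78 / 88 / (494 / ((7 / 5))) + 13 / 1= 108659 / 8360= 13.00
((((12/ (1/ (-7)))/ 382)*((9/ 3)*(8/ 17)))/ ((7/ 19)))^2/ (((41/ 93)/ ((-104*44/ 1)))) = -3185672675328/ 432263369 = -7369.75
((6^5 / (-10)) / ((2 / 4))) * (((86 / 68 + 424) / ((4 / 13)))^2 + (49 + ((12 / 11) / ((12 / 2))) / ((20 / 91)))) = -472219058888469 / 158950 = -2970865422.39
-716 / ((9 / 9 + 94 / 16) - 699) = 1.03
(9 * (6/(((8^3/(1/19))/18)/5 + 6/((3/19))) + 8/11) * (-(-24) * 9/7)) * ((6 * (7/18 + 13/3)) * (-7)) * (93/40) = -3557662641/36157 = -98394.85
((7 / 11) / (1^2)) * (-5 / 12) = -35 / 132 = -0.27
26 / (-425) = -26 / 425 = -0.06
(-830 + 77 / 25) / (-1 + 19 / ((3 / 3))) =-2297 / 50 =-45.94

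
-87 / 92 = -0.95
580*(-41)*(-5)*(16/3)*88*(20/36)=31002074.07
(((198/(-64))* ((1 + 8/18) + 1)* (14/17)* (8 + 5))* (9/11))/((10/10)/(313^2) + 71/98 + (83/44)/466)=-12315936435803/135452781271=-90.92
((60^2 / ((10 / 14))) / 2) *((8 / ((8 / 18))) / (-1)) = -45360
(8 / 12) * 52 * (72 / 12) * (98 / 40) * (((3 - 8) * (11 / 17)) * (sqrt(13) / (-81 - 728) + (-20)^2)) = -11211200 / 17 + 28028 * sqrt(13) / 13753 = -659475.00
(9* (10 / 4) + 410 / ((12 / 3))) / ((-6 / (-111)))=4625 / 2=2312.50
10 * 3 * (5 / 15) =10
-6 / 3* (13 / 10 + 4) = -53 / 5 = -10.60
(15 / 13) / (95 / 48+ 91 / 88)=7920 / 20683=0.38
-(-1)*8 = 8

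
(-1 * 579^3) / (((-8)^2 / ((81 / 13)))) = -15722467659 / 832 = -18897196.71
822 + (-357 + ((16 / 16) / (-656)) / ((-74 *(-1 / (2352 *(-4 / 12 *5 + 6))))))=1410173 / 3034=464.79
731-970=-239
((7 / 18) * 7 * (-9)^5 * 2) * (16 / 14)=-367416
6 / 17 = 0.35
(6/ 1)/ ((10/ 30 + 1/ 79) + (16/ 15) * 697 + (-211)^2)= 790/ 5959867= 0.00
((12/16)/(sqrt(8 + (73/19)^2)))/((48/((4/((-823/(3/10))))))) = -19 * sqrt(913)/120223840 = -0.00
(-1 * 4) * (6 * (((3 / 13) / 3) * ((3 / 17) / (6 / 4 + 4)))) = -0.06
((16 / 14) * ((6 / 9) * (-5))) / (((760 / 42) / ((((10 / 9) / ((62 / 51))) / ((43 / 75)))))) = -8500 / 25327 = -0.34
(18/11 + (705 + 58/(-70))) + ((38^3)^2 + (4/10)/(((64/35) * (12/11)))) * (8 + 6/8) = 15579789643793671/591360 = 26345694067.56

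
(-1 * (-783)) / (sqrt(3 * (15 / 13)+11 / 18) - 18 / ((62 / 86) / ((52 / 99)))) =-279404755344 / 4568899663 - 273144069 * sqrt(24778) / 4568899663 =-70.56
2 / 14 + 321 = 2248 / 7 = 321.14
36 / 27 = 4 / 3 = 1.33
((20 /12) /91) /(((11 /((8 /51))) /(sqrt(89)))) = 40 * sqrt(89) /153153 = 0.00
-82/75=-1.09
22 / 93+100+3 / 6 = 18737 / 186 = 100.74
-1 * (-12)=12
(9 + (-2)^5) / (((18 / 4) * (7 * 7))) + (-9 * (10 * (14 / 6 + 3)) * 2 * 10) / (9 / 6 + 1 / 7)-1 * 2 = -5845.58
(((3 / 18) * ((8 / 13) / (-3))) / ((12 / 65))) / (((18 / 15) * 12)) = -25 / 1944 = -0.01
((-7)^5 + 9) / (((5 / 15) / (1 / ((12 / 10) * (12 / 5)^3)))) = -3037.83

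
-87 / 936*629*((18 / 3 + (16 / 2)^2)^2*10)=-2864772.44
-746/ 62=-12.03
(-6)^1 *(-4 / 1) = 24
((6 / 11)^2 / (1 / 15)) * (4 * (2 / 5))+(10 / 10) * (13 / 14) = 13669 / 1694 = 8.07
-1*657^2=-431649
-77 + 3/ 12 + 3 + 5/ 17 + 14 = -4043/ 68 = -59.46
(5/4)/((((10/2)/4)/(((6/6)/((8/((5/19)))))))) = 5/152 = 0.03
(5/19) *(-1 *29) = -145/19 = -7.63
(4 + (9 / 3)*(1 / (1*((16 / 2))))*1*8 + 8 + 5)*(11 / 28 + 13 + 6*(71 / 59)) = 170265 / 413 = 412.26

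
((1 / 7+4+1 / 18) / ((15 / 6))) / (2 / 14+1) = 529 / 360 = 1.47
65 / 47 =1.38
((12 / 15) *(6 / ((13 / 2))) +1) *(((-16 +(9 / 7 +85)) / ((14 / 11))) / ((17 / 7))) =305778 / 7735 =39.53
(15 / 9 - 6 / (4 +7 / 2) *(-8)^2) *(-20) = 2972 / 3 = 990.67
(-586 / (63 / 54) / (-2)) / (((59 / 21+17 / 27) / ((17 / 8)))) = 403461 / 2600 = 155.18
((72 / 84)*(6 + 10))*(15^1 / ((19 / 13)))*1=140.75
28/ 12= 2.33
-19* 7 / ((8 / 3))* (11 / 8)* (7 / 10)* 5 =-240.02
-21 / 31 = -0.68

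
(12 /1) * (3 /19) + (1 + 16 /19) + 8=223 /19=11.74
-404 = -404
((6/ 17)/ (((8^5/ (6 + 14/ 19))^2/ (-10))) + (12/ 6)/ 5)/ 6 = 201097141/ 3016458240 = 0.07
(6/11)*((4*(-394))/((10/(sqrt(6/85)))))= -22.84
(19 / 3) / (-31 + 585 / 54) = -38 / 121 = -0.31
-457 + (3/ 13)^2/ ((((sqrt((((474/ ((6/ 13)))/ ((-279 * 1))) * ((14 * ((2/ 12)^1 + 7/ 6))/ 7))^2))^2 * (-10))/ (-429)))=-4010124723967/ 8775345280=-456.98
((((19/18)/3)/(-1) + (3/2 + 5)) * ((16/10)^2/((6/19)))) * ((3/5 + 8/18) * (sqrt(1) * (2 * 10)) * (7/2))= 66410624/18225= 3643.93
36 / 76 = 9 / 19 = 0.47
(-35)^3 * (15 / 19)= -33848.68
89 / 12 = 7.42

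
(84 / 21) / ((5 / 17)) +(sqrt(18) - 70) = -282 / 5 +3 * sqrt(2) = -52.16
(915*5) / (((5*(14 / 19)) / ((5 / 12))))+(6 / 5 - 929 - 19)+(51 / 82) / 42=-4929219 / 11480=-429.37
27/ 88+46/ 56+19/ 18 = 2.18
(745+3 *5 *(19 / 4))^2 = 10660225 / 16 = 666264.06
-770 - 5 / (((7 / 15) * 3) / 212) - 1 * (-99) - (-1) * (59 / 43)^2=-18460086 / 12943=-1426.26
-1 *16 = -16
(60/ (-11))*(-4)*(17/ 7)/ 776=510/ 7469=0.07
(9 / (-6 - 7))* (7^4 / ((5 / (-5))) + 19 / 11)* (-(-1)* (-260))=-4750560 / 11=-431869.09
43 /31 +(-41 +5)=-1073 /31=-34.61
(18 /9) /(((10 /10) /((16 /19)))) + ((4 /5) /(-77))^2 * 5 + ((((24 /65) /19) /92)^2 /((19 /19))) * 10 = 1611894735224 /956755644845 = 1.68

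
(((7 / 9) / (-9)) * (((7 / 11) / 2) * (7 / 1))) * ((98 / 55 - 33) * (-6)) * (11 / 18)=-588931 / 26730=-22.03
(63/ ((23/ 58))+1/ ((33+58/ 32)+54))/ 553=5192702/ 18073699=0.29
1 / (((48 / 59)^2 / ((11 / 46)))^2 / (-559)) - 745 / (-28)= -3645169977073 / 78628257792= -46.36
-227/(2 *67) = -227/134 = -1.69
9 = 9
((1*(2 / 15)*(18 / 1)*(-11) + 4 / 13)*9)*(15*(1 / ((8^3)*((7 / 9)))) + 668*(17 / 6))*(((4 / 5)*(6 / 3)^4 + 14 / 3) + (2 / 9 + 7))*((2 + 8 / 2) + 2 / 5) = -70229454.72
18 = 18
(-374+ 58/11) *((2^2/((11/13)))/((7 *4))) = -52728/847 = -62.25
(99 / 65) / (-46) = -0.03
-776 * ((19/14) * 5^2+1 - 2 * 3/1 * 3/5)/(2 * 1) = -425442/35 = -12155.49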